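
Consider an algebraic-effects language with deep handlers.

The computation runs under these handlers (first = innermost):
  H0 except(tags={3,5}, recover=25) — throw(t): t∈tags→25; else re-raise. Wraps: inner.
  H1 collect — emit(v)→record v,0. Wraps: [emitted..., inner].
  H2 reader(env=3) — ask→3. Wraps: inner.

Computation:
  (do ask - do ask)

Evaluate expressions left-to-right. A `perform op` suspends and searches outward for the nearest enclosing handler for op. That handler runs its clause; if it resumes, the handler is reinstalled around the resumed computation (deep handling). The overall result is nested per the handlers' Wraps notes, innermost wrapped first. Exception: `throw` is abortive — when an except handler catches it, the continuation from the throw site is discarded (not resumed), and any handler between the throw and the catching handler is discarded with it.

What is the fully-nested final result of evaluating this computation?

Answer: [0]

Step-by-step:
ask @ H2 ⇒ 3
ask @ H2 ⇒ 3
H0 returns 0
H1 returns [0]
H2 returns [0]
= [0]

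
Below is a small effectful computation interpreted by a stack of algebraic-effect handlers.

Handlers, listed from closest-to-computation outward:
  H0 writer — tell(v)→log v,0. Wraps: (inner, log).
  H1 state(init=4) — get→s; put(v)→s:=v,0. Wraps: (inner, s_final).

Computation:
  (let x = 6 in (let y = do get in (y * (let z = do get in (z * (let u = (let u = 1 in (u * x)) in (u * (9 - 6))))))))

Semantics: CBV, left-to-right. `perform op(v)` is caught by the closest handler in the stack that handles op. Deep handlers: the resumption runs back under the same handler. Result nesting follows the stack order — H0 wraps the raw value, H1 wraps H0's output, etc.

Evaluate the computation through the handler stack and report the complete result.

Answer: ((288, ()), 4)

Evaluation trace:
get @ H1 ⇒ 4
get @ H1 ⇒ 4
H0 returns (288, ())
H1 returns ((288, ()), 4)
= ((288, ()), 4)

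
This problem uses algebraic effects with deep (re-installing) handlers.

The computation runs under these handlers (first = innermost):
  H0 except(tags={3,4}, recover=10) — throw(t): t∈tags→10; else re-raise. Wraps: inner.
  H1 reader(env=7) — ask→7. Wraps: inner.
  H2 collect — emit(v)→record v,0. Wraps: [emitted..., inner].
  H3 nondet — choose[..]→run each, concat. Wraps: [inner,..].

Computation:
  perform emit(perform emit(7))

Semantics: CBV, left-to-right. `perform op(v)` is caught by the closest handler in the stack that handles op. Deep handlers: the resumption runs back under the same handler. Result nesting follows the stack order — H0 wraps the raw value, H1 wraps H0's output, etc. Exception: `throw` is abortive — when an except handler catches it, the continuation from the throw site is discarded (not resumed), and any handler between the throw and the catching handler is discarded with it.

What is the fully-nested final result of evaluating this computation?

Step-by-step:
emit(7) @ H2 ⇒ out+=7
emit(0) @ H2 ⇒ out+=0
H0 returns 0
H1 returns 0
H2 returns [7, 0, 0]
H3 returns [[7, 0, 0]]
= [[7, 0, 0]]

Answer: [[7, 0, 0]]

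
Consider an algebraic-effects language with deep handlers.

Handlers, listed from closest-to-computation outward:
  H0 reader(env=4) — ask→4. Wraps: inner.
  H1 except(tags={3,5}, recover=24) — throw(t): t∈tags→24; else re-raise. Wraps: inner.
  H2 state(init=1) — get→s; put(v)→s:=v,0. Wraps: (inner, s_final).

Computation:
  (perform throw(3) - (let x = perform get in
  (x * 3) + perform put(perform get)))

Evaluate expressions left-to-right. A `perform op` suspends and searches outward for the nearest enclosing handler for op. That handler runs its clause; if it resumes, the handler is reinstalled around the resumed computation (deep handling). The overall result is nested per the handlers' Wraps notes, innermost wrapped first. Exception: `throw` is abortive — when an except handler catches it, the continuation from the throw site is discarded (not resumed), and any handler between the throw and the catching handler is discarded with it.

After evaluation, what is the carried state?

Step-by-step:
throw(3) @ H1 caught ⇒ 24
H2 returns (24, 1)
= (24, 1)

Answer: 1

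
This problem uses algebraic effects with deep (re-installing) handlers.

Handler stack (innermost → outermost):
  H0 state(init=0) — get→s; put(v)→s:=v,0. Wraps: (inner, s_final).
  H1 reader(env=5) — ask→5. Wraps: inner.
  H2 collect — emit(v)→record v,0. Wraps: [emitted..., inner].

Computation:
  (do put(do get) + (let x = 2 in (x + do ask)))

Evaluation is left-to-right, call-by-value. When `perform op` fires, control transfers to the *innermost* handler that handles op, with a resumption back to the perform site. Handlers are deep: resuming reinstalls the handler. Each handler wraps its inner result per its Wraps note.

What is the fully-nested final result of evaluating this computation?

Working:
get @ H0 ⇒ 0
put(0) @ H0 ⇒ s:=0
ask @ H1 ⇒ 5
H0 returns (7, 0)
H1 returns (7, 0)
H2 returns [(7, 0)]
= [(7, 0)]

Answer: [(7, 0)]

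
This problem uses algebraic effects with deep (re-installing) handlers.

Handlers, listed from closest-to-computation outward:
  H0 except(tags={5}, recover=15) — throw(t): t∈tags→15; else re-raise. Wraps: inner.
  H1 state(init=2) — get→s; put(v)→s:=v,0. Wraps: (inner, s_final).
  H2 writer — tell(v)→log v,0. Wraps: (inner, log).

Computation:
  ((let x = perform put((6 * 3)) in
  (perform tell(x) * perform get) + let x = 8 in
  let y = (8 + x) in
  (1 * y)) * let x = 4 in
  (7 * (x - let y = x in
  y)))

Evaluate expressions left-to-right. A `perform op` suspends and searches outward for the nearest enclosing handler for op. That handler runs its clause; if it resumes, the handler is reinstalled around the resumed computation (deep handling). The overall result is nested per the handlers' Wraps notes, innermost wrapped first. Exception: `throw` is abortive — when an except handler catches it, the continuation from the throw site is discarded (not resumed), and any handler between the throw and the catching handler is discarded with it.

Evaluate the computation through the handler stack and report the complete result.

Answer: ((0, 18), (0))

Evaluation trace:
put(18) @ H1 ⇒ s:=18
tell(0) @ H2 ⇒ log+=0
get @ H1 ⇒ 18
H0 returns 0
H1 returns (0, 18)
H2 returns ((0, 18), (0))
= ((0, 18), (0))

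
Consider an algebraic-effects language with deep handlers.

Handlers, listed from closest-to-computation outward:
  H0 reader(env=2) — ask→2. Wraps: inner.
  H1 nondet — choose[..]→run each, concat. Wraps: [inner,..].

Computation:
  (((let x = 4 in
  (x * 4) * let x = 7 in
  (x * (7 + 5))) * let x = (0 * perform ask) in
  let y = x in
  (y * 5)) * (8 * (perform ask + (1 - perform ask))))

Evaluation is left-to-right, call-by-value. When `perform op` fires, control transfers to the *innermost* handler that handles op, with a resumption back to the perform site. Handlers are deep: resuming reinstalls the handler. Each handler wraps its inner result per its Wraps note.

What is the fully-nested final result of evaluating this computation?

Evaluation trace:
ask @ H0 ⇒ 2
ask @ H0 ⇒ 2
ask @ H0 ⇒ 2
H0 returns 0
H1 returns [0]
= [0]

Answer: [0]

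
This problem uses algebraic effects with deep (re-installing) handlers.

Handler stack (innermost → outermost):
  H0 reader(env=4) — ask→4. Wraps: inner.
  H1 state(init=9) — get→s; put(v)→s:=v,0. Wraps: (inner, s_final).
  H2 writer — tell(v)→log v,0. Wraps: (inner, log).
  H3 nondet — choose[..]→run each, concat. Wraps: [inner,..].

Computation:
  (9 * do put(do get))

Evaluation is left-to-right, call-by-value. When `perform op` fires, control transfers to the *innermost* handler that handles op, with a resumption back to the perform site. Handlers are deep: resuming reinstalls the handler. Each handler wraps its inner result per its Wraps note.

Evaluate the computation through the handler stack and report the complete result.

Evaluation trace:
get @ H1 ⇒ 9
put(9) @ H1 ⇒ s:=9
H0 returns 0
H1 returns (0, 9)
H2 returns ((0, 9), ())
H3 returns [((0, 9), ())]
= [((0, 9), ())]

Answer: [((0, 9), ())]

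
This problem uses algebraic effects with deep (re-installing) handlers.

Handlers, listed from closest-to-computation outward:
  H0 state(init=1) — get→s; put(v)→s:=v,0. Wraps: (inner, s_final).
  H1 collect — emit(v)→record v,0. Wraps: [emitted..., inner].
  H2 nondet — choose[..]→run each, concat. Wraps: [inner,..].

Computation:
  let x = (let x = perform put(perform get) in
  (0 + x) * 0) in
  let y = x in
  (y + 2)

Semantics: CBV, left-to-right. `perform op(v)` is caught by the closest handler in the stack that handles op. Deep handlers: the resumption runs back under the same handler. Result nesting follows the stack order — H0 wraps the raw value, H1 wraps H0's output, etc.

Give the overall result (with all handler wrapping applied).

Answer: [[(2, 1)]]

Working:
get @ H0 ⇒ 1
put(1) @ H0 ⇒ s:=1
H0 returns (2, 1)
H1 returns [(2, 1)]
H2 returns [[(2, 1)]]
= [[(2, 1)]]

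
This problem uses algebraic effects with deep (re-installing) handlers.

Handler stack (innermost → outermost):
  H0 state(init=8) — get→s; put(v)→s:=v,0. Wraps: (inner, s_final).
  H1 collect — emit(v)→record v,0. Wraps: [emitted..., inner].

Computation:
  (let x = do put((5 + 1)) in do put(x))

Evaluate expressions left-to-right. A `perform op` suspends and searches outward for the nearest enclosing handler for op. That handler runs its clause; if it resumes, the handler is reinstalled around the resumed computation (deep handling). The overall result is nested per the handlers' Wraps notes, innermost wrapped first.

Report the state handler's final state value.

Working:
put(6) @ H0 ⇒ s:=6
put(0) @ H0 ⇒ s:=0
H0 returns (0, 0)
H1 returns [(0, 0)]
= [(0, 0)]

Answer: 0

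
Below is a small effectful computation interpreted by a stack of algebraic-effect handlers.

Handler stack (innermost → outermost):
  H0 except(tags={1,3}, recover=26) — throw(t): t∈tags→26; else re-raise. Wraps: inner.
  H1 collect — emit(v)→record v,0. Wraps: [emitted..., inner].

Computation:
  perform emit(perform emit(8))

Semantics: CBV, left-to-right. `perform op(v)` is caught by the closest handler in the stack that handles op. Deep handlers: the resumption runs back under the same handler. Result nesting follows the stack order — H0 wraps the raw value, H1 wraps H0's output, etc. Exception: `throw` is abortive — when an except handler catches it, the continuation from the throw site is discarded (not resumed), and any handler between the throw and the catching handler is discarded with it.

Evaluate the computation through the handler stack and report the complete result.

Step-by-step:
emit(8) @ H1 ⇒ out+=8
emit(0) @ H1 ⇒ out+=0
H0 returns 0
H1 returns [8, 0, 0]
= [8, 0, 0]

Answer: [8, 0, 0]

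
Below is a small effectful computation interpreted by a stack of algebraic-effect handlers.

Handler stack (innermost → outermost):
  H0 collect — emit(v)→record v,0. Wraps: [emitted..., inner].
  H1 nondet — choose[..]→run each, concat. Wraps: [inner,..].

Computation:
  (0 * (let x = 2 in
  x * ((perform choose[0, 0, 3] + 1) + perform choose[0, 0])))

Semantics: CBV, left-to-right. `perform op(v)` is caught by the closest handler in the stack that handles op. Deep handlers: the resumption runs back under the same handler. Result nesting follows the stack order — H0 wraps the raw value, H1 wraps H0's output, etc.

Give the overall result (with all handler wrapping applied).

Answer: [[0], [0], [0], [0], [0], [0]]

Step-by-step:
choose[0, 0, 3] @ H1
  branch[0] choose=0:
    choose[0, 0] @ H1
      branch[0] choose=0:
        H0 returns [0]
        H1 returns [[0]]
      branch[1] choose=0:
        H0 returns [0]
        H1 returns [[0]]
  branch[1] choose=0:
    choose[0, 0] @ H1
      branch[0] choose=0:
        H0 returns [0]
        H1 returns [[0]]
      branch[1] choose=0:
        H0 returns [0]
        H1 returns [[0]]
  branch[2] choose=3:
    choose[0, 0] @ H1
      branch[0] choose=0:
        H0 returns [0]
        H1 returns [[0]]
      branch[1] choose=0:
        H0 returns [0]
        H1 returns [[0]]
= [[0], [0], [0], [0], [0], [0]]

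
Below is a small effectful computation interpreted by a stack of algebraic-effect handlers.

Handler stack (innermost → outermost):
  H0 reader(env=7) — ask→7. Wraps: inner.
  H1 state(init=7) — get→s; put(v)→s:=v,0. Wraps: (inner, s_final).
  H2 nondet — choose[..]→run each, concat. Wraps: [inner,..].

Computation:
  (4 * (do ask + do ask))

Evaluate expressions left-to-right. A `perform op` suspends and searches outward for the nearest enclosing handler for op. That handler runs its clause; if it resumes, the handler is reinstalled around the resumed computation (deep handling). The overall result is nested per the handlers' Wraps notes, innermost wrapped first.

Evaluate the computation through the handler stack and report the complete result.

Answer: [(56, 7)]

Evaluation trace:
ask @ H0 ⇒ 7
ask @ H0 ⇒ 7
H0 returns 56
H1 returns (56, 7)
H2 returns [(56, 7)]
= [(56, 7)]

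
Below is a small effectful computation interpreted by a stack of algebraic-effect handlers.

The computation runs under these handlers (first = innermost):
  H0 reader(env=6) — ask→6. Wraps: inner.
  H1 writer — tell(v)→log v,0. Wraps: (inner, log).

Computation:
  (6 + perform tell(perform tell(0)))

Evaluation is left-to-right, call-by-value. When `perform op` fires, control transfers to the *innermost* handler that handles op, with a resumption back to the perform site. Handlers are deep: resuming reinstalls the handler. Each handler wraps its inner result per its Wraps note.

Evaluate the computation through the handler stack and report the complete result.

Evaluation trace:
tell(0) @ H1 ⇒ log+=0
tell(0) @ H1 ⇒ log+=0
H0 returns 6
H1 returns (6, (0, 0))
= (6, (0, 0))

Answer: (6, (0, 0))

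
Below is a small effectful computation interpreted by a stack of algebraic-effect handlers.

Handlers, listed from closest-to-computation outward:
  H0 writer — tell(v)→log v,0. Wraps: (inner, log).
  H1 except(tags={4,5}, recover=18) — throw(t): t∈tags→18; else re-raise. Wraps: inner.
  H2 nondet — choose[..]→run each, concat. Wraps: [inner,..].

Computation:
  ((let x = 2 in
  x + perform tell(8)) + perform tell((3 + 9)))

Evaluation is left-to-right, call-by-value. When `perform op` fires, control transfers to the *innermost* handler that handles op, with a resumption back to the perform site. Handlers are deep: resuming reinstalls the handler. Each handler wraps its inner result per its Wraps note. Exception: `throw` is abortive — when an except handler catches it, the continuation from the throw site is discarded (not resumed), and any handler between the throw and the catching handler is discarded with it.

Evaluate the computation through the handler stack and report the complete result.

Step-by-step:
tell(8) @ H0 ⇒ log+=8
tell(12) @ H0 ⇒ log+=12
H0 returns (2, (8, 12))
H1 returns (2, (8, 12))
H2 returns [(2, (8, 12))]
= [(2, (8, 12))]

Answer: [(2, (8, 12))]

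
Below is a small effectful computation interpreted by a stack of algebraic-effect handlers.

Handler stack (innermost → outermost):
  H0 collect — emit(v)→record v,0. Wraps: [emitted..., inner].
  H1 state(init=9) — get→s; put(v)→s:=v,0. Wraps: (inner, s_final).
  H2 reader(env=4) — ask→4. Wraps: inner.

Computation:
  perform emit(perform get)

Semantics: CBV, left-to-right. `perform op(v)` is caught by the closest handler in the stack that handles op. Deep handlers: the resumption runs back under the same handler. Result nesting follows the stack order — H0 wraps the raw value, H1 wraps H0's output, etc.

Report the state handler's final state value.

Answer: 9

Evaluation trace:
get @ H1 ⇒ 9
emit(9) @ H0 ⇒ out+=9
H0 returns [9, 0]
H1 returns ([9, 0], 9)
H2 returns ([9, 0], 9)
= ([9, 0], 9)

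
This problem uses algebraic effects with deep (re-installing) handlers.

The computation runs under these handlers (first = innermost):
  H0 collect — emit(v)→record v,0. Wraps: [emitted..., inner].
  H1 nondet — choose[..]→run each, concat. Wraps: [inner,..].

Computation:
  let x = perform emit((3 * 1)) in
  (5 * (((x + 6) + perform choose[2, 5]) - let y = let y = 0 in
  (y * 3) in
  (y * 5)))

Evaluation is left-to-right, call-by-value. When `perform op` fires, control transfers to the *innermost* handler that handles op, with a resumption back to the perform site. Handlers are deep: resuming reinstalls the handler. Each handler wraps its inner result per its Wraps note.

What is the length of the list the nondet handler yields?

Evaluation trace:
emit(3) @ H0 ⇒ out+=3
choose[2, 5] @ H1
  branch[0] choose=2:
    H0 returns [3, 40]
    H1 returns [[3, 40]]
  branch[1] choose=5:
    H0 returns [3, 55]
    H1 returns [[3, 55]]
= [[3, 40], [3, 55]]

Answer: 2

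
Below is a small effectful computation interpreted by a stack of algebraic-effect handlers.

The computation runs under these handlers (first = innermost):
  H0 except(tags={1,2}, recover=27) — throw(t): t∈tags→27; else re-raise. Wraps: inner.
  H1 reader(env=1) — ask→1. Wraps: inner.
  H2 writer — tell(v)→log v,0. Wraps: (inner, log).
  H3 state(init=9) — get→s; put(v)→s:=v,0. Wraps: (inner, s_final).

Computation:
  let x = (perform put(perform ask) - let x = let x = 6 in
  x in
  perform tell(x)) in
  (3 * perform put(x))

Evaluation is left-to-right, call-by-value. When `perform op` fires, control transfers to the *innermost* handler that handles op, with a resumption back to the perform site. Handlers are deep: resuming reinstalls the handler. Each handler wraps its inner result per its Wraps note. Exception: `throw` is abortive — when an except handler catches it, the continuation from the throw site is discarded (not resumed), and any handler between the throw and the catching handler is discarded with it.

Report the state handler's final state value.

Answer: 0

Working:
ask @ H1 ⇒ 1
put(1) @ H3 ⇒ s:=1
tell(6) @ H2 ⇒ log+=6
put(0) @ H3 ⇒ s:=0
H0 returns 0
H1 returns 0
H2 returns (0, (6))
H3 returns ((0, (6)), 0)
= ((0, (6)), 0)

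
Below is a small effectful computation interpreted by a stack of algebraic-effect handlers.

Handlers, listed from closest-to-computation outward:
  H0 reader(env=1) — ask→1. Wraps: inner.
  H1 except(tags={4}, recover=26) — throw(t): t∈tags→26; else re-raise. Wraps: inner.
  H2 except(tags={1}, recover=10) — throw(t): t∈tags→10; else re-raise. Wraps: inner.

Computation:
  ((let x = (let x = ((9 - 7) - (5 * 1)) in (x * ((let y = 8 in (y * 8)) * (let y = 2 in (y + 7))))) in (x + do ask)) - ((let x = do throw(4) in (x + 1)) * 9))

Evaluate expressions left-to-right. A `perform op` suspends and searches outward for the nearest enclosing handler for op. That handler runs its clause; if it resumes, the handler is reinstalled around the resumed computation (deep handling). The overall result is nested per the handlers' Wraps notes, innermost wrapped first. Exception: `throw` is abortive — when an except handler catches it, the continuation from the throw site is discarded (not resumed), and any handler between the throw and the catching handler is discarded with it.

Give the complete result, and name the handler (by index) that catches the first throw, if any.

Answer: 26 ; first throw caught by: H1

Working:
ask @ H0 ⇒ 1
throw(4) @ H1 caught ⇒ 26
H2 returns 26
= 26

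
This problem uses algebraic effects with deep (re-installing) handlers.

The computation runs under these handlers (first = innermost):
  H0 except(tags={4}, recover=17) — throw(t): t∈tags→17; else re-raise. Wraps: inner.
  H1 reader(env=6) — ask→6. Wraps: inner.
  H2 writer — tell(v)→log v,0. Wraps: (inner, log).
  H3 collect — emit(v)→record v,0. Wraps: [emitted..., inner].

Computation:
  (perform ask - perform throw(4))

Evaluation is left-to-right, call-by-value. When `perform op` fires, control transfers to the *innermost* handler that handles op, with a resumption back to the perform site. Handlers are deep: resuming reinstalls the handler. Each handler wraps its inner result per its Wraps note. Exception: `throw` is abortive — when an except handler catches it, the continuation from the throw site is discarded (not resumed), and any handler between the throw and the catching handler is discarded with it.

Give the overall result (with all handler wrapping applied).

Evaluation trace:
ask @ H1 ⇒ 6
throw(4) @ H0 caught ⇒ 17
H1 returns 17
H2 returns (17, ())
H3 returns [(17, ())]
= [(17, ())]

Answer: [(17, ())]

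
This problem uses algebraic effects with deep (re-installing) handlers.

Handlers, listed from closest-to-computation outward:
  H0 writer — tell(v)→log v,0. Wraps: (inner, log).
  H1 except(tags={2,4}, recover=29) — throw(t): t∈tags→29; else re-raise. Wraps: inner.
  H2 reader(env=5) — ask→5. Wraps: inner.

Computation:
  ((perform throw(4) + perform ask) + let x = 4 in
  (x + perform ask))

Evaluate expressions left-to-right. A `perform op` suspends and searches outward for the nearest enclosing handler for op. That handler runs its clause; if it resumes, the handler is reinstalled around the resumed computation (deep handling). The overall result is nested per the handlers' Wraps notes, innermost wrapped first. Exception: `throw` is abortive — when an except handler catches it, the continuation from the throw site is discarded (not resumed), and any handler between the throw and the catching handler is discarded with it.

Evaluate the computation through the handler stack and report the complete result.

Working:
throw(4) @ H1 caught ⇒ 29
H2 returns 29
= 29

Answer: 29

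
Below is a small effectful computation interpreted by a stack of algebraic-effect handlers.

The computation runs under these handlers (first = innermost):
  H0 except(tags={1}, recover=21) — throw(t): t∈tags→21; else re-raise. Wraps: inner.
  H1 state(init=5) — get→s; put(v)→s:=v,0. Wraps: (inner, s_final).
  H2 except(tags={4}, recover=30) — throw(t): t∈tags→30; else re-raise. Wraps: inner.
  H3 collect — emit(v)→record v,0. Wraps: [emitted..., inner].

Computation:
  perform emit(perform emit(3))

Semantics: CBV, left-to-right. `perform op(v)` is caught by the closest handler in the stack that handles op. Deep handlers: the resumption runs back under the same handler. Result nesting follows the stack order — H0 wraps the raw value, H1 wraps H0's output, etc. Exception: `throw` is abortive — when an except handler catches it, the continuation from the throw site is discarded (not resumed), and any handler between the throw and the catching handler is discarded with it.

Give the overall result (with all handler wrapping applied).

Evaluation trace:
emit(3) @ H3 ⇒ out+=3
emit(0) @ H3 ⇒ out+=0
H0 returns 0
H1 returns (0, 5)
H2 returns (0, 5)
H3 returns [3, 0, (0, 5)]
= [3, 0, (0, 5)]

Answer: [3, 0, (0, 5)]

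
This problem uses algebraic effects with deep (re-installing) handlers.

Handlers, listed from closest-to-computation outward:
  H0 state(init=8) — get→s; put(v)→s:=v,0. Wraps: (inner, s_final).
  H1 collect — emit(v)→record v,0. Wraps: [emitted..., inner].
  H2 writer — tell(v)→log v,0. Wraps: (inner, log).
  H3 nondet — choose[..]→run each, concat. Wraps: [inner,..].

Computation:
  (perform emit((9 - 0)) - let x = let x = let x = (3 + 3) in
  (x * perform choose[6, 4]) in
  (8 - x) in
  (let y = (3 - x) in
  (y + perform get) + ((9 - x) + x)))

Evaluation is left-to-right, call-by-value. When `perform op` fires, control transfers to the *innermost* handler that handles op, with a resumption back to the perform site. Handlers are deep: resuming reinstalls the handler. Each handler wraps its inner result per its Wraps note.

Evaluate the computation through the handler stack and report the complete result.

Answer: [([9, (-48, 8)], ()), ([9, (-36, 8)], ())]

Working:
emit(9) @ H1 ⇒ out+=9
choose[6, 4] @ H3
  branch[0] choose=6:
    get @ H0 ⇒ 8
    H0 returns (-48, 8)
    H1 returns [9, (-48, 8)]
    H2 returns ([9, (-48, 8)], ())
    H3 returns [([9, (-48, 8)], ())]
  branch[1] choose=4:
    get @ H0 ⇒ 8
    H0 returns (-36, 8)
    H1 returns [9, (-36, 8)]
    H2 returns ([9, (-36, 8)], ())
    H3 returns [([9, (-36, 8)], ())]
= [([9, (-48, 8)], ()), ([9, (-36, 8)], ())]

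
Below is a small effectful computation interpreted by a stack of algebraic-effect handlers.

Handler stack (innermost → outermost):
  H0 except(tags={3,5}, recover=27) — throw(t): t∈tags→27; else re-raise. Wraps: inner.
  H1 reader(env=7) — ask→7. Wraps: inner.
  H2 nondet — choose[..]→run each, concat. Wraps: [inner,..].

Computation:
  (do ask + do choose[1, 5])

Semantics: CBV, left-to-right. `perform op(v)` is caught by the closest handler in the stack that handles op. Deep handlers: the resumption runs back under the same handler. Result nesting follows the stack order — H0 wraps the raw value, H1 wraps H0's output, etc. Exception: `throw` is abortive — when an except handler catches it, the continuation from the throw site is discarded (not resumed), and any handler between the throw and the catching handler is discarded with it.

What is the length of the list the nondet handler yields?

Working:
ask @ H1 ⇒ 7
choose[1, 5] @ H2
  branch[0] choose=1:
    H0 returns 8
    H1 returns 8
    H2 returns [8]
  branch[1] choose=5:
    H0 returns 12
    H1 returns 12
    H2 returns [12]
= [8, 12]

Answer: 2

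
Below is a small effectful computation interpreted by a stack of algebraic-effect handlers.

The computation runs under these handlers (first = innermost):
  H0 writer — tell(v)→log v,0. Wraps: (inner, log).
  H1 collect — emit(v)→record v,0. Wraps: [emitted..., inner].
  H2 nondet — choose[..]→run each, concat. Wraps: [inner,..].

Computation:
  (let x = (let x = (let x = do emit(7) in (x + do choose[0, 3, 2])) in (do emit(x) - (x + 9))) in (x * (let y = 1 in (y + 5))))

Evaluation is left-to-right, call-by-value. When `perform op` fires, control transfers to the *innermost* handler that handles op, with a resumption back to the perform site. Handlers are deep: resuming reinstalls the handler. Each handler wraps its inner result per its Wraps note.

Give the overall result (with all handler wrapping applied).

Working:
emit(7) @ H1 ⇒ out+=7
choose[0, 3, 2] @ H2
  branch[0] choose=0:
    emit(0) @ H1 ⇒ out+=0
    H0 returns (-54, ())
    H1 returns [7, 0, (-54, ())]
    H2 returns [[7, 0, (-54, ())]]
  branch[1] choose=3:
    emit(3) @ H1 ⇒ out+=3
    H0 returns (-72, ())
    H1 returns [7, 3, (-72, ())]
    H2 returns [[7, 3, (-72, ())]]
  branch[2] choose=2:
    emit(2) @ H1 ⇒ out+=2
    H0 returns (-66, ())
    H1 returns [7, 2, (-66, ())]
    H2 returns [[7, 2, (-66, ())]]
= [[7, 0, (-54, ())], [7, 3, (-72, ())], [7, 2, (-66, ())]]

Answer: [[7, 0, (-54, ())], [7, 3, (-72, ())], [7, 2, (-66, ())]]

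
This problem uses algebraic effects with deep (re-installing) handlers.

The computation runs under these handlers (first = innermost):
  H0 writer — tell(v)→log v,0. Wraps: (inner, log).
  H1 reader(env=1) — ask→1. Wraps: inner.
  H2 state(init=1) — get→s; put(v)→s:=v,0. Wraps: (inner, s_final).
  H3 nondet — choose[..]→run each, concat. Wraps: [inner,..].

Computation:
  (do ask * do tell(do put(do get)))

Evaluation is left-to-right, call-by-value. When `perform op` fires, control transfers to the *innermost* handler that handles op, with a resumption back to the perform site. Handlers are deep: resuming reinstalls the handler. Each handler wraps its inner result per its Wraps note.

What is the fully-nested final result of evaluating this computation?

Answer: [((0, (0)), 1)]

Evaluation trace:
ask @ H1 ⇒ 1
get @ H2 ⇒ 1
put(1) @ H2 ⇒ s:=1
tell(0) @ H0 ⇒ log+=0
H0 returns (0, (0))
H1 returns (0, (0))
H2 returns ((0, (0)), 1)
H3 returns [((0, (0)), 1)]
= [((0, (0)), 1)]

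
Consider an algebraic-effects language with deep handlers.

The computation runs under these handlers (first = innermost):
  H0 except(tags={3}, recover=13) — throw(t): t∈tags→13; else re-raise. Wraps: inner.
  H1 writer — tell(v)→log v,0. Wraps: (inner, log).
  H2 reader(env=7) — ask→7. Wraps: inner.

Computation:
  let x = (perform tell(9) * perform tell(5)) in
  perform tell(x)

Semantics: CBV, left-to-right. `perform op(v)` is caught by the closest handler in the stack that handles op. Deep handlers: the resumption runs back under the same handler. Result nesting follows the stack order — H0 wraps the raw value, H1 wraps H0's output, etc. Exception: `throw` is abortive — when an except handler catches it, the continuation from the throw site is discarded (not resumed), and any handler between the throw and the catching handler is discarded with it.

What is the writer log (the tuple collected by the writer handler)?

Answer: (9, 5, 0)

Working:
tell(9) @ H1 ⇒ log+=9
tell(5) @ H1 ⇒ log+=5
tell(0) @ H1 ⇒ log+=0
H0 returns 0
H1 returns (0, (9, 5, 0))
H2 returns (0, (9, 5, 0))
= (0, (9, 5, 0))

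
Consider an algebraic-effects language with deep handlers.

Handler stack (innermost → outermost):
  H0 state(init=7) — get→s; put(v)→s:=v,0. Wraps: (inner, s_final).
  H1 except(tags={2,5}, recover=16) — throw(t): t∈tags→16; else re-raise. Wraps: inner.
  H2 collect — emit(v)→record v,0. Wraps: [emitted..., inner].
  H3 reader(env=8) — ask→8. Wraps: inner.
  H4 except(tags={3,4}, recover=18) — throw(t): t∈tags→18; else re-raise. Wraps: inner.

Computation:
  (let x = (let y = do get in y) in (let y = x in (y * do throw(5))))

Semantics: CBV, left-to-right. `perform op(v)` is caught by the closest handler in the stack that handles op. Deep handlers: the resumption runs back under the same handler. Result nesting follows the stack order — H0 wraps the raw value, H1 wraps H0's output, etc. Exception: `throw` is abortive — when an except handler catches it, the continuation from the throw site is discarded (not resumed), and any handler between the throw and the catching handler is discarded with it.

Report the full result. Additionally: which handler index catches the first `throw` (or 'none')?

Answer: [16] ; first throw caught by: H1

Evaluation trace:
get @ H0 ⇒ 7
throw(5) @ H1 caught ⇒ 16
H2 returns [16]
H3 returns [16]
H4 returns [16]
= [16]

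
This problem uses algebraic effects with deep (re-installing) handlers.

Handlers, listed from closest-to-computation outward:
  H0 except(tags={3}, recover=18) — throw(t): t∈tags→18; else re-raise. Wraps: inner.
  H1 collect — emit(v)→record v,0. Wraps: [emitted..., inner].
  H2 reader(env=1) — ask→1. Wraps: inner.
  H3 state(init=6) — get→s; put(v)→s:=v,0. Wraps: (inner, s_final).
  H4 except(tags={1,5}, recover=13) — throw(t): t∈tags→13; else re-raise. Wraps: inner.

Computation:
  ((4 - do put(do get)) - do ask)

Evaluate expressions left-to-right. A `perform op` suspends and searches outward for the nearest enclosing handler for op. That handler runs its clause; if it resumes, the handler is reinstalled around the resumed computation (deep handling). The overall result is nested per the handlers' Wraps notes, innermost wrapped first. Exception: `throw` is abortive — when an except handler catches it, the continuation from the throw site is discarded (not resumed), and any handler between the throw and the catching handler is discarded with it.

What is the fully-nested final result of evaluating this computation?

Answer: ([3], 6)

Evaluation trace:
get @ H3 ⇒ 6
put(6) @ H3 ⇒ s:=6
ask @ H2 ⇒ 1
H0 returns 3
H1 returns [3]
H2 returns [3]
H3 returns ([3], 6)
H4 returns ([3], 6)
= ([3], 6)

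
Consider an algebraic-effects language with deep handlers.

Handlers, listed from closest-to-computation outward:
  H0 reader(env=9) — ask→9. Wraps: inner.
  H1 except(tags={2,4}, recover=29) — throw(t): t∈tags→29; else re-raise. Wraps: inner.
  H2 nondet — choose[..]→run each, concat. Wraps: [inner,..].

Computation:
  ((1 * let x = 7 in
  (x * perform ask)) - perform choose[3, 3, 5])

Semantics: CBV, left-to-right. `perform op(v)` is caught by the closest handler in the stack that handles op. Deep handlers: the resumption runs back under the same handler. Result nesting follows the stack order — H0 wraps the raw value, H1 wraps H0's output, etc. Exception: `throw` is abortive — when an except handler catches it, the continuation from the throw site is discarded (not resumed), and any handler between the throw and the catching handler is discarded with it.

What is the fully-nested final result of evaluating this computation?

Step-by-step:
ask @ H0 ⇒ 9
choose[3, 3, 5] @ H2
  branch[0] choose=3:
    H0 returns 60
    H1 returns 60
    H2 returns [60]
  branch[1] choose=3:
    H0 returns 60
    H1 returns 60
    H2 returns [60]
  branch[2] choose=5:
    H0 returns 58
    H1 returns 58
    H2 returns [58]
= [60, 60, 58]

Answer: [60, 60, 58]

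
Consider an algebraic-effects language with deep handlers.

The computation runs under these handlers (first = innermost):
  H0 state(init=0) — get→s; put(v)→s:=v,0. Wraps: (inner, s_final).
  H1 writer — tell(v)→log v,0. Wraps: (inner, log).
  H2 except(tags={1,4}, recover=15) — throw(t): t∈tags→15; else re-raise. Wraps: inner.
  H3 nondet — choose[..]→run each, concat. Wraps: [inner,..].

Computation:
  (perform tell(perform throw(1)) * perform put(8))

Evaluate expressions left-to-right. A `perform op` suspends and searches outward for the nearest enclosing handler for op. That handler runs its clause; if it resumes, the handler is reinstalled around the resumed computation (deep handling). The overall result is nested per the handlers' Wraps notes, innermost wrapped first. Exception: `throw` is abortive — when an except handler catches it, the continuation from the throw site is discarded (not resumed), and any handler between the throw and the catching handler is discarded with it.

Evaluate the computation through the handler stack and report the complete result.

Answer: [15]

Evaluation trace:
throw(1) @ H2 caught ⇒ 15
H3 returns [15]
= [15]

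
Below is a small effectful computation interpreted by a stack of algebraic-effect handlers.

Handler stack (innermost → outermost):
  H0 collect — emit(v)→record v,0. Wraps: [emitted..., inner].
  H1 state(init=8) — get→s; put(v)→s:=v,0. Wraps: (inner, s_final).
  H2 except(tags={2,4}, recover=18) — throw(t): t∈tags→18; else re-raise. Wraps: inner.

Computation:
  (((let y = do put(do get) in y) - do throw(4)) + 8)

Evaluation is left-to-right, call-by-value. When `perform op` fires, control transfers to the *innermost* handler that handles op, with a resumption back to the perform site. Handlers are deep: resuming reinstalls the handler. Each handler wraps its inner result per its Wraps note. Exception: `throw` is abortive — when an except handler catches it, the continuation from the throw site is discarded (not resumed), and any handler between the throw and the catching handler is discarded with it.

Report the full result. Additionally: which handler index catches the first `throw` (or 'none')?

Answer: 18 ; first throw caught by: H2

Working:
get @ H1 ⇒ 8
put(8) @ H1 ⇒ s:=8
throw(4) @ H2 caught ⇒ 18
= 18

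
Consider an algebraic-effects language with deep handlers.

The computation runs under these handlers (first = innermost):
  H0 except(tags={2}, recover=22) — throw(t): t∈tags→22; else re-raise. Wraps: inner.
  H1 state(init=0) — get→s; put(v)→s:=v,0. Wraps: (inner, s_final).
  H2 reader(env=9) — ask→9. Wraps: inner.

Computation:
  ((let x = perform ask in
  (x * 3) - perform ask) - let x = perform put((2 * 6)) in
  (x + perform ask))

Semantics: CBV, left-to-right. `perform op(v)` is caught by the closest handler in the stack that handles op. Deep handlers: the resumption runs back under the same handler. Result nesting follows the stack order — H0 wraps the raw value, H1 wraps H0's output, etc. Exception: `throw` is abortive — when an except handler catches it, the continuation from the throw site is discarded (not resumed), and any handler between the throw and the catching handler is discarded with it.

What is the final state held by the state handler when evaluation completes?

Answer: 12

Evaluation trace:
ask @ H2 ⇒ 9
ask @ H2 ⇒ 9
put(12) @ H1 ⇒ s:=12
ask @ H2 ⇒ 9
H0 returns 9
H1 returns (9, 12)
H2 returns (9, 12)
= (9, 12)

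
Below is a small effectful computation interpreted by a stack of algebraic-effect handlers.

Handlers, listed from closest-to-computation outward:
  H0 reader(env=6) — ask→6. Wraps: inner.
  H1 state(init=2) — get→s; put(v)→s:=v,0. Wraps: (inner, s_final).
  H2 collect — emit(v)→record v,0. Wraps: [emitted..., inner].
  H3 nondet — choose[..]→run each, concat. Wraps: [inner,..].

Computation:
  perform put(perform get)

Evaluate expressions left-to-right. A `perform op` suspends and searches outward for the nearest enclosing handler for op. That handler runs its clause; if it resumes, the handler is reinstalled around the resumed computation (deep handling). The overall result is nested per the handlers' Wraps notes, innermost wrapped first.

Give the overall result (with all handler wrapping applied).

Answer: [[(0, 2)]]

Evaluation trace:
get @ H1 ⇒ 2
put(2) @ H1 ⇒ s:=2
H0 returns 0
H1 returns (0, 2)
H2 returns [(0, 2)]
H3 returns [[(0, 2)]]
= [[(0, 2)]]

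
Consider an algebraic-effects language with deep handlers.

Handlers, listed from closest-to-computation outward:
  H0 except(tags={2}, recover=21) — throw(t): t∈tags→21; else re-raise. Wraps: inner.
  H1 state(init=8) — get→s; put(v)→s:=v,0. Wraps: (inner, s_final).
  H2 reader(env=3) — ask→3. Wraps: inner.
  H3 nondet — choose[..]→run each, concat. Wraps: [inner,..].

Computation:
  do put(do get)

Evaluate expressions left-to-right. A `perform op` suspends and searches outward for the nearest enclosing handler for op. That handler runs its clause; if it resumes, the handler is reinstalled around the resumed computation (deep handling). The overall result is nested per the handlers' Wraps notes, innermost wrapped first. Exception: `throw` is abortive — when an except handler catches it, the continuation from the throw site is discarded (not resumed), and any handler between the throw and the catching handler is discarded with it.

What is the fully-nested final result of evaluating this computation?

Answer: [(0, 8)]

Evaluation trace:
get @ H1 ⇒ 8
put(8) @ H1 ⇒ s:=8
H0 returns 0
H1 returns (0, 8)
H2 returns (0, 8)
H3 returns [(0, 8)]
= [(0, 8)]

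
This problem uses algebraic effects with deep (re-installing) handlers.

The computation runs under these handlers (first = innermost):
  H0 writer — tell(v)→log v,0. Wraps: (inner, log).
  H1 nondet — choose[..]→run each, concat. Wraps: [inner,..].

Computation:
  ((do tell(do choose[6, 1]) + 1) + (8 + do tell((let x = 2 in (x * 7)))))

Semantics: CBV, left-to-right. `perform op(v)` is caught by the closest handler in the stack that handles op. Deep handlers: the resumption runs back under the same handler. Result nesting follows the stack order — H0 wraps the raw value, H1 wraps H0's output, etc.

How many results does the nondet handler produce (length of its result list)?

Answer: 2

Evaluation trace:
choose[6, 1] @ H1
  branch[0] choose=6:
    tell(6) @ H0 ⇒ log+=6
    tell(14) @ H0 ⇒ log+=14
    H0 returns (9, (6, 14))
    H1 returns [(9, (6, 14))]
  branch[1] choose=1:
    tell(1) @ H0 ⇒ log+=1
    tell(14) @ H0 ⇒ log+=14
    H0 returns (9, (1, 14))
    H1 returns [(9, (1, 14))]
= [(9, (6, 14)), (9, (1, 14))]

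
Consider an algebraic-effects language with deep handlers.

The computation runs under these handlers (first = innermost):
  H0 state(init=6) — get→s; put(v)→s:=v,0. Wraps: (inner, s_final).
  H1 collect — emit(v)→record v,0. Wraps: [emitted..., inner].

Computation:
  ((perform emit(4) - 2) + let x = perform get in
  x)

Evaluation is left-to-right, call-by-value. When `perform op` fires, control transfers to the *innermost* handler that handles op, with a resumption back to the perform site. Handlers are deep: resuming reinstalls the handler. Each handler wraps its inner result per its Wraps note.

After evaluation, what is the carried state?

Working:
emit(4) @ H1 ⇒ out+=4
get @ H0 ⇒ 6
H0 returns (4, 6)
H1 returns [4, (4, 6)]
= [4, (4, 6)]

Answer: 6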